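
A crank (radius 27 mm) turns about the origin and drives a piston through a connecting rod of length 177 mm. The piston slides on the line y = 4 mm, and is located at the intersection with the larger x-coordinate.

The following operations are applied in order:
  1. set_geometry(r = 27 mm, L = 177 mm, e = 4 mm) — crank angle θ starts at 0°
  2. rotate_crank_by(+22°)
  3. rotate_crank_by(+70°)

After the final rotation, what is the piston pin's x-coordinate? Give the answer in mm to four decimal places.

set_geometry: r = 27 mm, L = 177 mm, e = 4 mm; θ ← 0°
rotate_crank_by(+22°): θ ← 0° +22° = 22°
rotate_crank_by(+70°): θ ← 22° +70° = 92°
crank pin P = (r cos θ, r sin θ) = (-0.942286, 26.983552)
h = r sin θ − e = 26.983552 − 4 = 22.983552
x = r cos θ + √(L² − h²) = -0.942286 + √(31329.0 − 528.2437) = -0.942286 + 175.501443 = 174.559156

174.5592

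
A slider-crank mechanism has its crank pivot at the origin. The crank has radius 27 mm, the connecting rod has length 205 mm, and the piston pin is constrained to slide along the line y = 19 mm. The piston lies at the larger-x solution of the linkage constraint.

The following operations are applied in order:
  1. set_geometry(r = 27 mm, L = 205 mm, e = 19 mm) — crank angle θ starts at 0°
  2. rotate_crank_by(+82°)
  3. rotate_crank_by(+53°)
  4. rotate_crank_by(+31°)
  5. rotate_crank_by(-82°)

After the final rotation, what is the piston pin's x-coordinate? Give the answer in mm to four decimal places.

set_geometry: r = 27 mm, L = 205 mm, e = 19 mm; θ ← 0°
rotate_crank_by(+82°): θ ← 0° +82° = 82°
rotate_crank_by(+53°): θ ← 82° +53° = 135°
rotate_crank_by(+31°): θ ← 135° +31° = 166°
rotate_crank_by(-82°): θ ← 166° -82° = 84°
crank pin P = (r cos θ, r sin θ) = (2.822269, 26.852091)
h = r sin θ − e = 26.852091 − 19 = 7.852091
x = r cos θ + √(L² − h²) = 2.822269 + √(42025.0 − 61.6553) = 2.822269 + 204.849566 = 207.671834

207.6718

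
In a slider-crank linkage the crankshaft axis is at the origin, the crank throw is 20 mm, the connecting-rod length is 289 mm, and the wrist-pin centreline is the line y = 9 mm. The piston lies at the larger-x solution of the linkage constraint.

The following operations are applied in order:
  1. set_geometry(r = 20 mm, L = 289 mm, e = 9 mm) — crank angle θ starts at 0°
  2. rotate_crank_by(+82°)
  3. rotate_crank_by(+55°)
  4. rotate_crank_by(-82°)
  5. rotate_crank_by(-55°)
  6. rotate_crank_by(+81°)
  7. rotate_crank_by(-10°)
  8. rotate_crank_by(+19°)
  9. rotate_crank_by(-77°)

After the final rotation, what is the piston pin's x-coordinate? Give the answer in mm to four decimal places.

308.4523

set_geometry: r = 20 mm, L = 289 mm, e = 9 mm; θ ← 0°
rotate_crank_by(+82°): θ ← 0° +82° = 82°
rotate_crank_by(+55°): θ ← 82° +55° = 137°
rotate_crank_by(-82°): θ ← 137° -82° = 55°
rotate_crank_by(-55°): θ ← 55° -55° = 0°
rotate_crank_by(+81°): θ ← 0° +81° = 81°
rotate_crank_by(-10°): θ ← 81° -10° = 71°
rotate_crank_by(+19°): θ ← 71° +19° = 90°
rotate_crank_by(-77°): θ ← 90° -77° = 13°
crank pin P = (r cos θ, r sin θ) = (19.487401, 4.499021)
h = r sin θ − e = 4.499021 − 9 = -4.500979
x = r cos θ + √(L² − h²) = 19.487401 + √(83521.0 − 20.2588) = 19.487401 + 288.964948 = 308.452349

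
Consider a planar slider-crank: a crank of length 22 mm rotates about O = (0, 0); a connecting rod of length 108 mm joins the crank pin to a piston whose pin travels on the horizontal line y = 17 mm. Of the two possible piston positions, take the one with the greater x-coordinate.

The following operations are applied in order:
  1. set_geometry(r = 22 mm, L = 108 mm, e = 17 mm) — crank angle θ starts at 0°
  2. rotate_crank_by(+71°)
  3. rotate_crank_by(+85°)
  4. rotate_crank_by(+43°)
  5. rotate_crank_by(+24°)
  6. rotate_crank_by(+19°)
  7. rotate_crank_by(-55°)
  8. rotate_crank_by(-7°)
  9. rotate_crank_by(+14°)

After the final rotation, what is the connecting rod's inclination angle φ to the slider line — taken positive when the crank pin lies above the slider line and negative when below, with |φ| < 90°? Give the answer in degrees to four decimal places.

-11.9283

set_geometry: r = 22 mm, L = 108 mm, e = 17 mm; θ ← 0°
rotate_crank_by(+71°): θ ← 0° +71° = 71°
rotate_crank_by(+85°): θ ← 71° +85° = 156°
rotate_crank_by(+43°): θ ← 156° +43° = 199°
rotate_crank_by(+24°): θ ← 199° +24° = 223°
rotate_crank_by(+19°): θ ← 223° +19° = 242°
rotate_crank_by(-55°): θ ← 242° -55° = 187°
rotate_crank_by(-7°): θ ← 187° -7° = 180°
rotate_crank_by(+14°): θ ← 180° +14° = 194°
crank pin P = (r cos θ, r sin θ) = (-21.346506, -5.322282)
h = r sin θ − e = -5.322282 − 17 = -22.322282
sin φ = h / L = -22.322282 / 108 = -0.20668779
φ = arcsin(-0.20668779) = -11.928319°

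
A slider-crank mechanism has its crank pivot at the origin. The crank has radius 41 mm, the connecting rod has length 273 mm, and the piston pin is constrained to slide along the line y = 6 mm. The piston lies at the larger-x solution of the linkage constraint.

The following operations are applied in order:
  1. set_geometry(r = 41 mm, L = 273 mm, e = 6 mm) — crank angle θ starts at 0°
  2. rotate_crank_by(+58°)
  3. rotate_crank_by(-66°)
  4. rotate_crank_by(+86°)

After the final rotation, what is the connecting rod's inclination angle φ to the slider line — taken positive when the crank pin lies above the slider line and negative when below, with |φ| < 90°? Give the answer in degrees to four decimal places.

7.1763

set_geometry: r = 41 mm, L = 273 mm, e = 6 mm; θ ← 0°
rotate_crank_by(+58°): θ ← 0° +58° = 58°
rotate_crank_by(-66°): θ ← 58° -66° = -8°
rotate_crank_by(+86°): θ ← -8° +86° = 78°
crank pin P = (r cos θ, r sin θ) = (8.524379, 40.104052)
h = r sin θ − e = 40.104052 − 6 = 34.104052
sin φ = h / L = 34.104052 / 273 = 0.12492327
φ = arcsin(0.12492327) = 7.176325°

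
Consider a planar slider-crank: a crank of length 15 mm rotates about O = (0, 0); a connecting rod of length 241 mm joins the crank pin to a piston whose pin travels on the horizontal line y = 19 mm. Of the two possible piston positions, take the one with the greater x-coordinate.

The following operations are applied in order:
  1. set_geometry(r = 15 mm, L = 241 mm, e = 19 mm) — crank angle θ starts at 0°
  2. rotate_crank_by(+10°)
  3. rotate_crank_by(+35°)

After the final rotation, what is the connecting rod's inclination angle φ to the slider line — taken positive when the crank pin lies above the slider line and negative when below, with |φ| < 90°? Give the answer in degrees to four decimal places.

set_geometry: r = 15 mm, L = 241 mm, e = 19 mm; θ ← 0°
rotate_crank_by(+10°): θ ← 0° +10° = 10°
rotate_crank_by(+35°): θ ← 10° +35° = 45°
crank pin P = (r cos θ, r sin θ) = (10.606602, 10.606602)
h = r sin θ − e = 10.606602 − 19 = -8.393398
sin φ = h / L = -8.393398 / 241 = -0.03482738
φ = arcsin(-0.03482738) = -1.995865°

-1.9959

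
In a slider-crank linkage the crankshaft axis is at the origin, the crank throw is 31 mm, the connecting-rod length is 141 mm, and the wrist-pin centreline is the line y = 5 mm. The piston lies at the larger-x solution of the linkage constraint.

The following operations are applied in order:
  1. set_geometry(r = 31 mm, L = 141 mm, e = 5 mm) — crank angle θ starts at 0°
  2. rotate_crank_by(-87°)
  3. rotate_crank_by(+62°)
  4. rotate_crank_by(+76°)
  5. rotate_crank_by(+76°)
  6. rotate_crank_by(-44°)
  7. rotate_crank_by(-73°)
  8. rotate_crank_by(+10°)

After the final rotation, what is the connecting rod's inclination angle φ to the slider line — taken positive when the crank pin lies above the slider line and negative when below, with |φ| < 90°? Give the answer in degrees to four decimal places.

2.2772

set_geometry: r = 31 mm, L = 141 mm, e = 5 mm; θ ← 0°
rotate_crank_by(-87°): θ ← 0° -87° = -87°
rotate_crank_by(+62°): θ ← -87° +62° = -25°
rotate_crank_by(+76°): θ ← -25° +76° = 51°
rotate_crank_by(+76°): θ ← 51° +76° = 127°
rotate_crank_by(-44°): θ ← 127° -44° = 83°
rotate_crank_by(-73°): θ ← 83° -73° = 10°
rotate_crank_by(+10°): θ ← 10° +10° = 20°
crank pin P = (r cos θ, r sin θ) = (29.130471, 10.602624)
h = r sin θ − e = 10.602624 − 5 = 5.602624
sin φ = h / L = 5.602624 / 141 = 0.03973493
φ = arcsin(0.03973493) = 2.277243°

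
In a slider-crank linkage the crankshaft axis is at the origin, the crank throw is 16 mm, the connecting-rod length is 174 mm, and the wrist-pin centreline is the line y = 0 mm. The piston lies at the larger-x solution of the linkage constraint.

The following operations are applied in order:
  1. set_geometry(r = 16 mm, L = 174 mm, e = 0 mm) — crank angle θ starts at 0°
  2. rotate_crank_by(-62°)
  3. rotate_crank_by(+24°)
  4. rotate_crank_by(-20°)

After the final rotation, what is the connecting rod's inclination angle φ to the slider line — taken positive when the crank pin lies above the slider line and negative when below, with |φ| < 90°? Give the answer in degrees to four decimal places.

set_geometry: r = 16 mm, L = 174 mm, e = 0 mm; θ ← 0°
rotate_crank_by(-62°): θ ← 0° -62° = -62°
rotate_crank_by(+24°): θ ← -62° +24° = -38°
rotate_crank_by(-20°): θ ← -38° -20° = -58°
crank pin P = (r cos θ, r sin θ) = (8.478708, -13.568770)
h = r sin θ − e = -13.568770 − 0 = -13.568770
sin φ = h / L = -13.568770 / 174 = -0.07798143
φ = arcsin(-0.07798143) = -4.472548°

-4.4725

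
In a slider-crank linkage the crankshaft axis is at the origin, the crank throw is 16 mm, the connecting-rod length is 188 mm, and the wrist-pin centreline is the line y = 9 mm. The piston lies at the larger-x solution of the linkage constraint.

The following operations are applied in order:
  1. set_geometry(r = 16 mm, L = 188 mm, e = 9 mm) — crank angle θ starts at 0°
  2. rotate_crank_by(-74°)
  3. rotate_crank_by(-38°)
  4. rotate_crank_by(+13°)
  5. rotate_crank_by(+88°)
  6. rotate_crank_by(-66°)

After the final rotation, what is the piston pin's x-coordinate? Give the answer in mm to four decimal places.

set_geometry: r = 16 mm, L = 188 mm, e = 9 mm; θ ← 0°
rotate_crank_by(-74°): θ ← 0° -74° = -74°
rotate_crank_by(-38°): θ ← -74° -38° = -112°
rotate_crank_by(+13°): θ ← -112° +13° = -99°
rotate_crank_by(+88°): θ ← -99° +88° = -11°
rotate_crank_by(-66°): θ ← -11° -66° = -77°
crank pin P = (r cos θ, r sin θ) = (3.599217, -15.589921)
h = r sin θ − e = -15.589921 − 9 = -24.589921
x = r cos θ + √(L² − h²) = 3.599217 + √(35344.0 − 604.6642) = 3.599217 + 186.384913 = 189.984130

189.9841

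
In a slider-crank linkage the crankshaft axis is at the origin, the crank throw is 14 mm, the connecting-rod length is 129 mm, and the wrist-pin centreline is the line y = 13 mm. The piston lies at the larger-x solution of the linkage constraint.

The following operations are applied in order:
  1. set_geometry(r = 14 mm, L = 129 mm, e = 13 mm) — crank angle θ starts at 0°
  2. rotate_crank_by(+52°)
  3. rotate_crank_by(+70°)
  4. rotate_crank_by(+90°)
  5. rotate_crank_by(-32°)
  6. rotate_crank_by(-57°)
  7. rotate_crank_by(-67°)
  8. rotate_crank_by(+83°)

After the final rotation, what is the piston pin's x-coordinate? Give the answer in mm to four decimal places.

set_geometry: r = 14 mm, L = 129 mm, e = 13 mm; θ ← 0°
rotate_crank_by(+52°): θ ← 0° +52° = 52°
rotate_crank_by(+70°): θ ← 52° +70° = 122°
rotate_crank_by(+90°): θ ← 122° +90° = 212°
rotate_crank_by(-32°): θ ← 212° -32° = 180°
rotate_crank_by(-57°): θ ← 180° -57° = 123°
rotate_crank_by(-67°): θ ← 123° -67° = 56°
rotate_crank_by(+83°): θ ← 56° +83° = 139°
crank pin P = (r cos θ, r sin θ) = (-10.565934, 9.184826)
h = r sin θ − e = 9.184826 − 13 = -3.815174
x = r cos θ + √(L² − h²) = -10.565934 + √(16641.0 − 14.5555) = -10.565934 + 128.943571 = 118.377637

118.3776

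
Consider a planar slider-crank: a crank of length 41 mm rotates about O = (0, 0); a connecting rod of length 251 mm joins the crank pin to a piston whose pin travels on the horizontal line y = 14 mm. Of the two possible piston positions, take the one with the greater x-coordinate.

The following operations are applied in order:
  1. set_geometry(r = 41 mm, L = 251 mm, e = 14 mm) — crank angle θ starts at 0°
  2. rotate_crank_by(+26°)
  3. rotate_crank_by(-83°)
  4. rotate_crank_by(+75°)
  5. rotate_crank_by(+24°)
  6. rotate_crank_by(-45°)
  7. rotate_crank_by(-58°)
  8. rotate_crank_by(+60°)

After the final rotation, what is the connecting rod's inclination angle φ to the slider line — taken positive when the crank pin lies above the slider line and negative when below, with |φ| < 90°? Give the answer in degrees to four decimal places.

-3.3610

set_geometry: r = 41 mm, L = 251 mm, e = 14 mm; θ ← 0°
rotate_crank_by(+26°): θ ← 0° +26° = 26°
rotate_crank_by(-83°): θ ← 26° -83° = -57°
rotate_crank_by(+75°): θ ← -57° +75° = 18°
rotate_crank_by(+24°): θ ← 18° +24° = 42°
rotate_crank_by(-45°): θ ← 42° -45° = -3°
rotate_crank_by(-58°): θ ← -3° -58° = -61°
rotate_crank_by(+60°): θ ← -61° +60° = -1°
crank pin P = (r cos θ, r sin θ) = (40.993756, -0.715549)
h = r sin θ − e = -0.715549 − 14 = -14.715549
sin φ = h / L = -14.715549 / 251 = -0.05862768
φ = arcsin(-0.05862768) = -3.361046°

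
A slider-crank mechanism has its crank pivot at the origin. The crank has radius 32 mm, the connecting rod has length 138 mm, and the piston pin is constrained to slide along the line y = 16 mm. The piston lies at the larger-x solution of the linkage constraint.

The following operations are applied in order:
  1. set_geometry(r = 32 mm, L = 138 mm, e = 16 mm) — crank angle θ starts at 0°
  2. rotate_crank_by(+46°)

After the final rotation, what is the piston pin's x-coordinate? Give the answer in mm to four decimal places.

160.0505

set_geometry: r = 32 mm, L = 138 mm, e = 16 mm; θ ← 0°
rotate_crank_by(+46°): θ ← 0° +46° = 46°
crank pin P = (r cos θ, r sin θ) = (22.229068, 23.018874)
h = r sin θ − e = 23.018874 − 16 = 7.018874
x = r cos θ + √(L² − h²) = 22.229068 + √(19044.0 − 49.2646) = 22.229068 + 137.821390 = 160.050457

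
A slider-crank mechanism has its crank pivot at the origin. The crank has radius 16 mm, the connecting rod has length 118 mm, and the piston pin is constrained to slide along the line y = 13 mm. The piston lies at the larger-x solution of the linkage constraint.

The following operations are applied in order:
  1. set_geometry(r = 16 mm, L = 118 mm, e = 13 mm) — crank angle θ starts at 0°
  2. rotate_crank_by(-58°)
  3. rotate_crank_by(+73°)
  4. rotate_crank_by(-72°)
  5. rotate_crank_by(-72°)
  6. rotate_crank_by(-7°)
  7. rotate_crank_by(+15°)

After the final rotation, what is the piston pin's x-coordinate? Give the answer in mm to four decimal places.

set_geometry: r = 16 mm, L = 118 mm, e = 13 mm; θ ← 0°
rotate_crank_by(-58°): θ ← 0° -58° = -58°
rotate_crank_by(+73°): θ ← -58° +73° = 15°
rotate_crank_by(-72°): θ ← 15° -72° = -57°
rotate_crank_by(-72°): θ ← -57° -72° = -129°
rotate_crank_by(-7°): θ ← -129° -7° = -136°
rotate_crank_by(+15°): θ ← -136° +15° = -121°
crank pin P = (r cos θ, r sin θ) = (-8.240609, -13.714677)
h = r sin θ − e = -13.714677 − 13 = -26.714677
x = r cos θ + √(L² − h²) = -8.240609 + √(13924.0 − 713.6740) = -8.240609 + 114.936182 = 106.695573

106.6956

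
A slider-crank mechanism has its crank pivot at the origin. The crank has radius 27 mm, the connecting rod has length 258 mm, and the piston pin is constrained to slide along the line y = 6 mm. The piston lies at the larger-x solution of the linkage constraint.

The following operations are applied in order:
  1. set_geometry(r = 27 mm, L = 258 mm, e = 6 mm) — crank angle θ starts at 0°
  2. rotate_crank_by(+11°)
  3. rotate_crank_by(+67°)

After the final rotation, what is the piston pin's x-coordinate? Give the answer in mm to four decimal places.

set_geometry: r = 27 mm, L = 258 mm, e = 6 mm; θ ← 0°
rotate_crank_by(+11°): θ ← 0° +11° = 11°
rotate_crank_by(+67°): θ ← 11° +67° = 78°
crank pin P = (r cos θ, r sin θ) = (5.613616, 26.409985)
h = r sin θ − e = 26.409985 − 6 = 20.409985
x = r cos θ + √(L² − h²) = 5.613616 + √(66564.0 − 416.5675) = 5.613616 + 257.191432 = 262.805047

262.8050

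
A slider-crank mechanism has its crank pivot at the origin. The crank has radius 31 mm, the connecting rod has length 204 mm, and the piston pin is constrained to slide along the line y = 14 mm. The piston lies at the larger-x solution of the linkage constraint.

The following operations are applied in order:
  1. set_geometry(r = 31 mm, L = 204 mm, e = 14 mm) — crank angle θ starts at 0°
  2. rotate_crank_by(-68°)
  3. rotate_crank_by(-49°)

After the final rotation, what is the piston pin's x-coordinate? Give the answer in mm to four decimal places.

set_geometry: r = 31 mm, L = 204 mm, e = 14 mm; θ ← 0°
rotate_crank_by(-68°): θ ← 0° -68° = -68°
rotate_crank_by(-49°): θ ← -68° -49° = -117°
crank pin P = (r cos θ, r sin θ) = (-14.073705, -27.621202)
h = r sin θ − e = -27.621202 − 14 = -41.621202
x = r cos θ + √(L² − h²) = -14.073705 + √(41616.0 − 1732.3245) = -14.073705 + 199.708977 = 185.635272

185.6353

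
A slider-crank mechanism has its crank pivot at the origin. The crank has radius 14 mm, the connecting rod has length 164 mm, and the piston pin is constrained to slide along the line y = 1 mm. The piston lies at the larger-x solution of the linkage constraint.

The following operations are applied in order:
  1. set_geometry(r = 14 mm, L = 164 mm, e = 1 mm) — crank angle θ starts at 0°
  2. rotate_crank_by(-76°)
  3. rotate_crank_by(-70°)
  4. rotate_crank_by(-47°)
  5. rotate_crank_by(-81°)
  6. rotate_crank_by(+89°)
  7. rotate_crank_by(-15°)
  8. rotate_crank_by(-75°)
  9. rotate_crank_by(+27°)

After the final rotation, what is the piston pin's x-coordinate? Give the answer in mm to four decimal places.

158.3173

set_geometry: r = 14 mm, L = 164 mm, e = 1 mm; θ ← 0°
rotate_crank_by(-76°): θ ← 0° -76° = -76°
rotate_crank_by(-70°): θ ← -76° -70° = -146°
rotate_crank_by(-47°): θ ← -146° -47° = -193°
rotate_crank_by(-81°): θ ← -193° -81° = -274°
rotate_crank_by(+89°): θ ← -274° +89° = -185°
rotate_crank_by(-15°): θ ← -185° -15° = -200°
rotate_crank_by(-75°): θ ← -200° -75° = -275°
rotate_crank_by(+27°): θ ← -275° +27° = -248°
crank pin P = (r cos θ, r sin θ) = (-5.244492, 12.980574)
h = r sin θ − e = 12.980574 − 1 = 11.980574
x = r cos θ + √(L² − h²) = -5.244492 + √(26896.0 − 143.5342) = -5.244492 + 163.561810 = 158.317318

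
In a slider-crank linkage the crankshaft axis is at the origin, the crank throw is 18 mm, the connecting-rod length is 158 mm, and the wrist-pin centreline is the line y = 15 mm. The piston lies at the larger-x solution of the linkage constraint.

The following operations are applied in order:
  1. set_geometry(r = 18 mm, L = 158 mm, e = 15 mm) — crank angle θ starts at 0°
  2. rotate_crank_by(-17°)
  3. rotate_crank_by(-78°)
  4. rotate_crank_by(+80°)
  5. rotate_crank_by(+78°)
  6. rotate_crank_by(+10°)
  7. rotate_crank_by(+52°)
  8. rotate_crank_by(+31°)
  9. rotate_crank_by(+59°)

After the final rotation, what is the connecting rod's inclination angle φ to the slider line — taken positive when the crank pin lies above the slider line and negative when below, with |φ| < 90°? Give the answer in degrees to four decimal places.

-9.2232

set_geometry: r = 18 mm, L = 158 mm, e = 15 mm; θ ← 0°
rotate_crank_by(-17°): θ ← 0° -17° = -17°
rotate_crank_by(-78°): θ ← -17° -78° = -95°
rotate_crank_by(+80°): θ ← -95° +80° = -15°
rotate_crank_by(+78°): θ ← -15° +78° = 63°
rotate_crank_by(+10°): θ ← 63° +10° = 73°
rotate_crank_by(+52°): θ ← 73° +52° = 125°
rotate_crank_by(+31°): θ ← 125° +31° = 156°
rotate_crank_by(+59°): θ ← 156° +59° = 215°
crank pin P = (r cos θ, r sin θ) = (-14.744737, -10.324376)
h = r sin θ − e = -10.324376 − 15 = -25.324376
sin φ = h / L = -25.324376 / 158 = -0.16028086
φ = arcsin(-0.16028086) = -9.223199°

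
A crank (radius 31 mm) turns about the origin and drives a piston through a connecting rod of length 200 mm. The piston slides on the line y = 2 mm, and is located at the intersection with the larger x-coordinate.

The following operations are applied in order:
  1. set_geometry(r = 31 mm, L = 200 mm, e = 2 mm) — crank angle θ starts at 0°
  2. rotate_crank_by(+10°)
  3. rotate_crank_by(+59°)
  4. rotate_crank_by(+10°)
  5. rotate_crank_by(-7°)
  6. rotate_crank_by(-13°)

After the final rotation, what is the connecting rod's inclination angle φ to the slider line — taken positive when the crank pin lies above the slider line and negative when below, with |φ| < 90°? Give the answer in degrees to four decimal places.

set_geometry: r = 31 mm, L = 200 mm, e = 2 mm; θ ← 0°
rotate_crank_by(+10°): θ ← 0° +10° = 10°
rotate_crank_by(+59°): θ ← 10° +59° = 69°
rotate_crank_by(+10°): θ ← 69° +10° = 79°
rotate_crank_by(-7°): θ ← 79° -7° = 72°
rotate_crank_by(-13°): θ ← 72° -13° = 59°
crank pin P = (r cos θ, r sin θ) = (15.966180, 26.572186)
h = r sin θ − e = 26.572186 − 2 = 24.572186
sin φ = h / L = 24.572186 / 200 = 0.12286093
φ = arcsin(0.12286093) = 7.057244°

7.0572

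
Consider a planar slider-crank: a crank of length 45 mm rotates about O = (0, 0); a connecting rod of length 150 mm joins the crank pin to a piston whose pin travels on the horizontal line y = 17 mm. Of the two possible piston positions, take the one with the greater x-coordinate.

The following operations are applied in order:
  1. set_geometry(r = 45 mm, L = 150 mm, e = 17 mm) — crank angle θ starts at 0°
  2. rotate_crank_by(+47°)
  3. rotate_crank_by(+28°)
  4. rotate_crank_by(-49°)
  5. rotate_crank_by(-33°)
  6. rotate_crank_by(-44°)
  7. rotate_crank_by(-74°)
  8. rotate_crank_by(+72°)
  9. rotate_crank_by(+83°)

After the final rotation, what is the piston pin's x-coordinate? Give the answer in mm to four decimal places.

set_geometry: r = 45 mm, L = 150 mm, e = 17 mm; θ ← 0°
rotate_crank_by(+47°): θ ← 0° +47° = 47°
rotate_crank_by(+28°): θ ← 47° +28° = 75°
rotate_crank_by(-49°): θ ← 75° -49° = 26°
rotate_crank_by(-33°): θ ← 26° -33° = -7°
rotate_crank_by(-44°): θ ← -7° -44° = -51°
rotate_crank_by(-74°): θ ← -51° -74° = -125°
rotate_crank_by(+72°): θ ← -125° +72° = -53°
rotate_crank_by(+83°): θ ← -53° +83° = 30°
crank pin P = (r cos θ, r sin θ) = (38.971143, 22.500000)
h = r sin θ − e = 22.500000 − 17 = 5.500000
x = r cos θ + √(L² − h²) = 38.971143 + √(22500.0 − 30.2500) = 38.971143 + 149.899133 = 188.870276

188.8703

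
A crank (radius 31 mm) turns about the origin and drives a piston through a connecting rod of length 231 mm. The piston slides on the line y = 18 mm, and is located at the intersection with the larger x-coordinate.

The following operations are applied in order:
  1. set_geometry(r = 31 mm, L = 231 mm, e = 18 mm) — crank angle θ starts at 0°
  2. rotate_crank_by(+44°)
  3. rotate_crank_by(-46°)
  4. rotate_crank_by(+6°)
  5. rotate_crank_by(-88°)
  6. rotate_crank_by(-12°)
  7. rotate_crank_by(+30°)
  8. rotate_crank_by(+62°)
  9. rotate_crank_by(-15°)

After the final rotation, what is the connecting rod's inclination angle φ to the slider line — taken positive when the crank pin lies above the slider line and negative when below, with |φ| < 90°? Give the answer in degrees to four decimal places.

set_geometry: r = 31 mm, L = 231 mm, e = 18 mm; θ ← 0°
rotate_crank_by(+44°): θ ← 0° +44° = 44°
rotate_crank_by(-46°): θ ← 44° -46° = -2°
rotate_crank_by(+6°): θ ← -2° +6° = 4°
rotate_crank_by(-88°): θ ← 4° -88° = -84°
rotate_crank_by(-12°): θ ← -84° -12° = -96°
rotate_crank_by(+30°): θ ← -96° +30° = -66°
rotate_crank_by(+62°): θ ← -66° +62° = -4°
rotate_crank_by(-15°): θ ← -4° -15° = -19°
crank pin P = (r cos θ, r sin θ) = (29.311076, -10.092613)
h = r sin θ − e = -10.092613 − 18 = -28.092613
sin φ = h / L = -28.092613 / 231 = -0.12161304
φ = arcsin(-0.12161304) = -6.985205°

-6.9852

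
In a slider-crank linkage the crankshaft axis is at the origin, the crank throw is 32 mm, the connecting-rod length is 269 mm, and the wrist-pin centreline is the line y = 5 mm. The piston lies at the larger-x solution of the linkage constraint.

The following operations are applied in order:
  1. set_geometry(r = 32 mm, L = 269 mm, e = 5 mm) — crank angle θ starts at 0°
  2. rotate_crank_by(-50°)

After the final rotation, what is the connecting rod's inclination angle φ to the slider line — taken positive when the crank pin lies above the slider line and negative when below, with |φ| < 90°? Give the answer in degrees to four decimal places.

-6.2989

set_geometry: r = 32 mm, L = 269 mm, e = 5 mm; θ ← 0°
rotate_crank_by(-50°): θ ← 0° -50° = -50°
crank pin P = (r cos θ, r sin θ) = (20.569204, -24.513422)
h = r sin θ − e = -24.513422 − 5 = -29.513422
sin φ = h / L = -29.513422 / 269 = -0.10971532
φ = arcsin(-0.10971532) = -6.298906°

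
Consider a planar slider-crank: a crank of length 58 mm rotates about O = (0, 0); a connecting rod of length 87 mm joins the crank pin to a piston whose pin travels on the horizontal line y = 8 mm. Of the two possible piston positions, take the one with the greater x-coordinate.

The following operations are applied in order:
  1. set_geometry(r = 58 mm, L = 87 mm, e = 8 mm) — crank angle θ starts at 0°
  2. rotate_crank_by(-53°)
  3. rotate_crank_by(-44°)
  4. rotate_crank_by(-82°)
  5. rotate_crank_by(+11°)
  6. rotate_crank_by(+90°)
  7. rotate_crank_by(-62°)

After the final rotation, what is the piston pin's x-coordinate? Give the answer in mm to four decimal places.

set_geometry: r = 58 mm, L = 87 mm, e = 8 mm; θ ← 0°
rotate_crank_by(-53°): θ ← 0° -53° = -53°
rotate_crank_by(-44°): θ ← -53° -44° = -97°
rotate_crank_by(-82°): θ ← -97° -82° = -179°
rotate_crank_by(+11°): θ ← -179° +11° = -168°
rotate_crank_by(+90°): θ ← -168° +90° = -78°
rotate_crank_by(-62°): θ ← -78° -62° = -140°
crank pin P = (r cos θ, r sin θ) = (-44.430578, -37.281681)
h = r sin θ − e = -37.281681 − 8 = -45.281681
x = r cos θ + √(L² − h²) = -44.430578 + √(7569.0 − 2050.4307) = -44.430578 + 74.287074 = 29.856496

29.8565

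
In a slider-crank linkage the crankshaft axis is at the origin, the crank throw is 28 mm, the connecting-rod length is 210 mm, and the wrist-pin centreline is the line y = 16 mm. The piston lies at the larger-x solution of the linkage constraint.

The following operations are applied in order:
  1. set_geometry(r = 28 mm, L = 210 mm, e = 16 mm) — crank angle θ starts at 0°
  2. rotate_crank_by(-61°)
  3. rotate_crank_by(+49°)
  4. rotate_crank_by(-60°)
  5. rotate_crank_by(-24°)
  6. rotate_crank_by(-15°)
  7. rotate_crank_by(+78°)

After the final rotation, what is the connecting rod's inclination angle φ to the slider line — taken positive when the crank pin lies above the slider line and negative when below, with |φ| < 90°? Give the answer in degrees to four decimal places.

set_geometry: r = 28 mm, L = 210 mm, e = 16 mm; θ ← 0°
rotate_crank_by(-61°): θ ← 0° -61° = -61°
rotate_crank_by(+49°): θ ← -61° +49° = -12°
rotate_crank_by(-60°): θ ← -12° -60° = -72°
rotate_crank_by(-24°): θ ← -72° -24° = -96°
rotate_crank_by(-15°): θ ← -96° -15° = -111°
rotate_crank_by(+78°): θ ← -111° +78° = -33°
crank pin P = (r cos θ, r sin θ) = (23.482776, -15.249893)
h = r sin θ − e = -15.249893 − 16 = -31.249893
sin φ = h / L = -31.249893 / 210 = -0.14880901
φ = arcsin(-0.14880901) = -8.557914°

-8.5579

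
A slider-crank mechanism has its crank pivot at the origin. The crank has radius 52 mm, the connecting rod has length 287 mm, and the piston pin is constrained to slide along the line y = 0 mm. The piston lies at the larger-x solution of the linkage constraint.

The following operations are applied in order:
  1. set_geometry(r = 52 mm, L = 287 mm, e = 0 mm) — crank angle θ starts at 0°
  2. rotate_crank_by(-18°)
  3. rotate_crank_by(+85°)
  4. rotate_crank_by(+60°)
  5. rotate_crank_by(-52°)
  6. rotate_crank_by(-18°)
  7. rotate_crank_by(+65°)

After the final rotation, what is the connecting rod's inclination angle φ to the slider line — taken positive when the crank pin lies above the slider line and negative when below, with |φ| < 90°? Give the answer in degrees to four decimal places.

8.8387

set_geometry: r = 52 mm, L = 287 mm, e = 0 mm; θ ← 0°
rotate_crank_by(-18°): θ ← 0° -18° = -18°
rotate_crank_by(+85°): θ ← -18° +85° = 67°
rotate_crank_by(+60°): θ ← 67° +60° = 127°
rotate_crank_by(-52°): θ ← 127° -52° = 75°
rotate_crank_by(-18°): θ ← 75° -18° = 57°
rotate_crank_by(+65°): θ ← 57° +65° = 122°
crank pin P = (r cos θ, r sin θ) = (-27.555802, 44.098501)
h = r sin θ − e = 44.098501 − 0 = 44.098501
sin φ = h / L = 44.098501 / 287 = 0.15365331
φ = arcsin(0.15365331) = 8.838701°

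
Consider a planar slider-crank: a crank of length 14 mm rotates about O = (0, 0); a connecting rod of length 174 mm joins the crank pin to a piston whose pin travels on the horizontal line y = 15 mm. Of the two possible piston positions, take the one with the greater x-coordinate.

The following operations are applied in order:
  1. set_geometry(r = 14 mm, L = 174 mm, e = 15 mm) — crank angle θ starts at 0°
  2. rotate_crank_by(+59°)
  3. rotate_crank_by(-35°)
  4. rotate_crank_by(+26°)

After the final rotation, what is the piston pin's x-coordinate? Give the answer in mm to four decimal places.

182.9465

set_geometry: r = 14 mm, L = 174 mm, e = 15 mm; θ ← 0°
rotate_crank_by(+59°): θ ← 0° +59° = 59°
rotate_crank_by(-35°): θ ← 59° -35° = 24°
rotate_crank_by(+26°): θ ← 24° +26° = 50°
crank pin P = (r cos θ, r sin θ) = (8.999027, 10.724622)
h = r sin θ − e = 10.724622 − 15 = -4.275378
x = r cos θ + √(L² − h²) = 8.999027 + √(30276.0 − 18.2789) = 8.999027 + 173.947467 = 182.946493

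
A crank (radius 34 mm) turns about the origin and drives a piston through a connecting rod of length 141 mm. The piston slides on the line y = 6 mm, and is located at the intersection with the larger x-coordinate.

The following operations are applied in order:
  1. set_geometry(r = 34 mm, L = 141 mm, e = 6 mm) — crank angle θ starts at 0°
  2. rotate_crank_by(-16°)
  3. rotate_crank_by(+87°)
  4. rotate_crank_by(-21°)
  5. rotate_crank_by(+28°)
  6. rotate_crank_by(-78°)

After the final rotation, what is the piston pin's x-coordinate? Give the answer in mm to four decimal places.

set_geometry: r = 34 mm, L = 141 mm, e = 6 mm; θ ← 0°
rotate_crank_by(-16°): θ ← 0° -16° = -16°
rotate_crank_by(+87°): θ ← -16° +87° = 71°
rotate_crank_by(-21°): θ ← 71° -21° = 50°
rotate_crank_by(+28°): θ ← 50° +28° = 78°
rotate_crank_by(-78°): θ ← 78° -78° = 0°
crank pin P = (r cos θ, r sin θ) = (34.000000, 0.000000)
h = r sin θ − e = 0.000000 − 6 = -6.000000
x = r cos θ + √(L² − h²) = 34.000000 + √(19881.0 − 36.0000) = 34.000000 + 140.872283 = 174.872283

174.8723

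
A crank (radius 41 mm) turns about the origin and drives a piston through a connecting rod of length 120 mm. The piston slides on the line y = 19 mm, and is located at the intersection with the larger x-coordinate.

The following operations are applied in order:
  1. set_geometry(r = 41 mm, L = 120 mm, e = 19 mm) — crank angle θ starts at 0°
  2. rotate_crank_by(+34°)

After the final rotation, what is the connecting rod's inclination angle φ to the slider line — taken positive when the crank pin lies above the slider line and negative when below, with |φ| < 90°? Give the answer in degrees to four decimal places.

set_geometry: r = 41 mm, L = 120 mm, e = 19 mm; θ ← 0°
rotate_crank_by(+34°): θ ← 0° +34° = 34°
crank pin P = (r cos θ, r sin θ) = (33.990540, 22.926909)
h = r sin θ − e = 22.926909 − 19 = 3.926909
sin φ = h / L = 3.926909 / 120 = 0.03272424
φ = arcsin(0.03272424) = 1.875296°

1.8753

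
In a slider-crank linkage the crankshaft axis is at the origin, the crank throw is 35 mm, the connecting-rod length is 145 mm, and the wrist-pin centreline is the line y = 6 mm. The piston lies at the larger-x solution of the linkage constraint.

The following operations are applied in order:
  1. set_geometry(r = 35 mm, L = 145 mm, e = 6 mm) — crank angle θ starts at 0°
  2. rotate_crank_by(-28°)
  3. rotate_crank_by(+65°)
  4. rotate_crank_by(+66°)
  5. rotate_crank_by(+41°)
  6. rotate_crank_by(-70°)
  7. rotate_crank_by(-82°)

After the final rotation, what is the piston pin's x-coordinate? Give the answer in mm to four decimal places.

set_geometry: r = 35 mm, L = 145 mm, e = 6 mm; θ ← 0°
rotate_crank_by(-28°): θ ← 0° -28° = -28°
rotate_crank_by(+65°): θ ← -28° +65° = 37°
rotate_crank_by(+66°): θ ← 37° +66° = 103°
rotate_crank_by(+41°): θ ← 103° +41° = 144°
rotate_crank_by(-70°): θ ← 144° -70° = 74°
rotate_crank_by(-82°): θ ← 74° -82° = -8°
crank pin P = (r cos θ, r sin θ) = (34.659382, -4.871059)
h = r sin θ − e = -4.871059 − 6 = -10.871059
x = r cos θ + √(L² − h²) = 34.659382 + √(21025.0 − 118.1799) = 34.659382 + 144.591909 = 179.251291

179.2513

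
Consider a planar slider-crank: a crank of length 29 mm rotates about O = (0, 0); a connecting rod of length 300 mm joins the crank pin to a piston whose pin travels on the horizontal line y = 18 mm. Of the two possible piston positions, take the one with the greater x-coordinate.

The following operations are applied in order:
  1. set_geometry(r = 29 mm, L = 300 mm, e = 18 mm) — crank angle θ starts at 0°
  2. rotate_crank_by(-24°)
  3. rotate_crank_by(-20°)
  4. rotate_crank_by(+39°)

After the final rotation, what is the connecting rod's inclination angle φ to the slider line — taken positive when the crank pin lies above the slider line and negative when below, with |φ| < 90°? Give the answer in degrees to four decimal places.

-3.9235

set_geometry: r = 29 mm, L = 300 mm, e = 18 mm; θ ← 0°
rotate_crank_by(-24°): θ ← 0° -24° = -24°
rotate_crank_by(-20°): θ ← -24° -20° = -44°
rotate_crank_by(+39°): θ ← -44° +39° = -5°
crank pin P = (r cos θ, r sin θ) = (28.889646, -2.527517)
h = r sin θ − e = -2.527517 − 18 = -20.527517
sin φ = h / L = -20.527517 / 300 = -0.06842506
φ = arcsin(-0.06842506) = -3.923533°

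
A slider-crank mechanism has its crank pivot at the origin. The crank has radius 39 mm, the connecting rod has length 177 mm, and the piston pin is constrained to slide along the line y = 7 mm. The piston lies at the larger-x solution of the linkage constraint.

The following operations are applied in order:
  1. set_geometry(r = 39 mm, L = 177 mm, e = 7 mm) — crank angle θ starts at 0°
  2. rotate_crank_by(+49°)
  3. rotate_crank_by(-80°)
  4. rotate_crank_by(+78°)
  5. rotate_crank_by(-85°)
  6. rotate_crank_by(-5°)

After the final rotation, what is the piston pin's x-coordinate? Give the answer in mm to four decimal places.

set_geometry: r = 39 mm, L = 177 mm, e = 7 mm; θ ← 0°
rotate_crank_by(+49°): θ ← 0° +49° = 49°
rotate_crank_by(-80°): θ ← 49° -80° = -31°
rotate_crank_by(+78°): θ ← -31° +78° = 47°
rotate_crank_by(-85°): θ ← 47° -85° = -38°
rotate_crank_by(-5°): θ ← -38° -5° = -43°
crank pin P = (r cos θ, r sin θ) = (28.522794, -26.597936)
h = r sin θ − e = -26.597936 − 7 = -33.597936
x = r cos θ + √(L² − h²) = 28.522794 + √(31329.0 − 1128.8213) = 28.522794 + 173.781986 = 202.304780

202.3048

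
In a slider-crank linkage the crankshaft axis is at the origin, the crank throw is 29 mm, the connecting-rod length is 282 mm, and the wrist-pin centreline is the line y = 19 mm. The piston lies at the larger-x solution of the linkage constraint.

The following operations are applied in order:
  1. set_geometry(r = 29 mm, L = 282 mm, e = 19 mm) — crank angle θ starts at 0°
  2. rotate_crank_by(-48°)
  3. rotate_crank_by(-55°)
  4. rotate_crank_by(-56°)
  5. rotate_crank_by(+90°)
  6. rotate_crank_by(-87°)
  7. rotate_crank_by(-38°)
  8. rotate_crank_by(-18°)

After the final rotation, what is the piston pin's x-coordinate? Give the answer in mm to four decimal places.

257.3832

set_geometry: r = 29 mm, L = 282 mm, e = 19 mm; θ ← 0°
rotate_crank_by(-48°): θ ← 0° -48° = -48°
rotate_crank_by(-55°): θ ← -48° -55° = -103°
rotate_crank_by(-56°): θ ← -103° -56° = -159°
rotate_crank_by(+90°): θ ← -159° +90° = -69°
rotate_crank_by(-87°): θ ← -69° -87° = -156°
rotate_crank_by(-38°): θ ← -156° -38° = -194°
rotate_crank_by(-18°): θ ← -194° -18° = -212°
crank pin P = (r cos θ, r sin θ) = (-24.593395, 15.367659)
h = r sin θ − e = 15.367659 − 19 = -3.632341
x = r cos θ + √(L² − h²) = -24.593395 + √(79524.0 − 13.1939) = -24.593395 + 281.976606 = 257.383211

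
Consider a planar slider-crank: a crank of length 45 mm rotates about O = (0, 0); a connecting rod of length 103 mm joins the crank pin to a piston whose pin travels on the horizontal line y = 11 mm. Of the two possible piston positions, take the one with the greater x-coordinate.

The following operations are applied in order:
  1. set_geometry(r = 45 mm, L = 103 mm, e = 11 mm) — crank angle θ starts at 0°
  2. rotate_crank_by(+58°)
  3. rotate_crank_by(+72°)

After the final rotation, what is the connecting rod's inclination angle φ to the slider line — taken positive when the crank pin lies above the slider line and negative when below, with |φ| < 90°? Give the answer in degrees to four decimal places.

set_geometry: r = 45 mm, L = 103 mm, e = 11 mm; θ ← 0°
rotate_crank_by(+58°): θ ← 0° +58° = 58°
rotate_crank_by(+72°): θ ← 58° +72° = 130°
crank pin P = (r cos θ, r sin θ) = (-28.925442, 34.472000)
h = r sin θ − e = 34.472000 − 11 = 23.472000
sin φ = h / L = 23.472000 / 103 = 0.22788349
φ = arcsin(0.22788349) = 13.172496°

13.1725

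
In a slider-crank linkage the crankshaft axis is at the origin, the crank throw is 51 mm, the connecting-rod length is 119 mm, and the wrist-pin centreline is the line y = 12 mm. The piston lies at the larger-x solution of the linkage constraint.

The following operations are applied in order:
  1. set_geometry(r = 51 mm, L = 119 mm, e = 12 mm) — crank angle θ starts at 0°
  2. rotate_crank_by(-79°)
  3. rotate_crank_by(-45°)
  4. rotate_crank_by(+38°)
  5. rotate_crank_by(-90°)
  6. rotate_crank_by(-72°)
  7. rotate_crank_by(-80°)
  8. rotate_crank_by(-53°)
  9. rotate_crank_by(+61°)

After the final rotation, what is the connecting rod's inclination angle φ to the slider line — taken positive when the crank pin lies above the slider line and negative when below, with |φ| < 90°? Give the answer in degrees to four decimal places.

10.0577

set_geometry: r = 51 mm, L = 119 mm, e = 12 mm; θ ← 0°
rotate_crank_by(-79°): θ ← 0° -79° = -79°
rotate_crank_by(-45°): θ ← -79° -45° = -124°
rotate_crank_by(+38°): θ ← -124° +38° = -86°
rotate_crank_by(-90°): θ ← -86° -90° = -176°
rotate_crank_by(-72°): θ ← -176° -72° = -248°
rotate_crank_by(-80°): θ ← -248° -80° = -328°
rotate_crank_by(-53°): θ ← -328° -53° = -381°
rotate_crank_by(+61°): θ ← -381° +61° = -320°
crank pin P = (r cos θ, r sin θ) = (39.068267, 32.782168)
h = r sin θ − e = 32.782168 − 12 = 20.782168
sin φ = h / L = 20.782168 / 119 = 0.17464007
φ = arcsin(0.17464007) = 10.057713°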